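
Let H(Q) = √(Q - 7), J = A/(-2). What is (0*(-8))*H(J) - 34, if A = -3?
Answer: -34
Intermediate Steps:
J = 3/2 (J = -3/(-2) = -3*(-½) = 3/2 ≈ 1.5000)
H(Q) = √(-7 + Q)
(0*(-8))*H(J) - 34 = (0*(-8))*√(-7 + 3/2) - 34 = 0*√(-11/2) - 34 = 0*(I*√22/2) - 34 = 0 - 34 = -34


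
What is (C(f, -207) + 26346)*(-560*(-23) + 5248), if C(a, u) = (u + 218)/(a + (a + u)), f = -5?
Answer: 103639063088/217 ≈ 4.7760e+8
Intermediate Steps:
C(a, u) = (218 + u)/(u + 2*a)
(C(f, -207) + 26346)*(-560*(-23) + 5248) = ((218 - 207)/(-207 + 2*(-5)) + 26346)*(-560*(-23) + 5248) = (11/(-207 - 10) + 26346)*(12880 + 5248) = (11/(-217) + 26346)*18128 = (-1/217*11 + 26346)*18128 = (-11/217 + 26346)*18128 = (5717071/217)*18128 = 103639063088/217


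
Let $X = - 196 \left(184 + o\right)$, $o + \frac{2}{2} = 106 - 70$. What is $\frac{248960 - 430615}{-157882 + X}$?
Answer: $\frac{181655}{200806} \approx 0.90463$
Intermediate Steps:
$o = 35$ ($o = -1 + \left(106 - 70\right) = -1 + 36 = 35$)
$X = -42924$ ($X = - 196 \left(184 + 35\right) = \left(-196\right) 219 = -42924$)
$\frac{248960 - 430615}{-157882 + X} = \frac{248960 - 430615}{-157882 - 42924} = - \frac{181655}{-200806} = \left(-181655\right) \left(- \frac{1}{200806}\right) = \frac{181655}{200806}$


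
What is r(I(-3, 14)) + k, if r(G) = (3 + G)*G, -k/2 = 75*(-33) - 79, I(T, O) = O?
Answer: 5346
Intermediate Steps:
k = 5108 (k = -2*(75*(-33) - 79) = -2*(-2475 - 79) = -2*(-2554) = 5108)
r(G) = G*(3 + G)
r(I(-3, 14)) + k = 14*(3 + 14) + 5108 = 14*17 + 5108 = 238 + 5108 = 5346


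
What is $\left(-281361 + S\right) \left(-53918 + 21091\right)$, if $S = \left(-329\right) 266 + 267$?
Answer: $12100294816$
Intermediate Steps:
$S = -87247$ ($S = -87514 + 267 = -87247$)
$\left(-281361 + S\right) \left(-53918 + 21091\right) = \left(-281361 - 87247\right) \left(-53918 + 21091\right) = \left(-368608\right) \left(-32827\right) = 12100294816$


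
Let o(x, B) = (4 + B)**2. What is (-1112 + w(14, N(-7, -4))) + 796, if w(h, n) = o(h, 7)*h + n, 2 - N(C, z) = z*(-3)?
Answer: 1368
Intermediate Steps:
N(C, z) = 2 + 3*z (N(C, z) = 2 - z*(-3) = 2 - (-3)*z = 2 + 3*z)
w(h, n) = n + 121*h (w(h, n) = (4 + 7)**2*h + n = 11**2*h + n = 121*h + n = n + 121*h)
(-1112 + w(14, N(-7, -4))) + 796 = (-1112 + ((2 + 3*(-4)) + 121*14)) + 796 = (-1112 + ((2 - 12) + 1694)) + 796 = (-1112 + (-10 + 1694)) + 796 = (-1112 + 1684) + 796 = 572 + 796 = 1368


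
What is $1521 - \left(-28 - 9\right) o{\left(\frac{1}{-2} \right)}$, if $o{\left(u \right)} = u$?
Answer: $\frac{3005}{2} \approx 1502.5$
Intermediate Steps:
$1521 - \left(-28 - 9\right) o{\left(\frac{1}{-2} \right)} = 1521 - \frac{-28 - 9}{-2} = 1521 - \left(-37\right) \left(- \frac{1}{2}\right) = 1521 - \frac{37}{2} = \frac{3005}{2}$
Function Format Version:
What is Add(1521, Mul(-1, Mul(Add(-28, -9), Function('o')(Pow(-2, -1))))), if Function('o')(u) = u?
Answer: Rational(3005, 2) ≈ 1502.5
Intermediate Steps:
Add(1521, Mul(-1, Mul(Add(-28, -9), Function('o')(Pow(-2, -1))))) = Add(1521, Mul(-1, Mul(Add(-28, -9), Pow(-2, -1)))) = Add(1521, Mul(-1, Mul(-37, Rational(-1, 2)))) = Add(1521, Mul(-1, Rational(37, 2))) = Add(1521, Rational(-37, 2)) = Rational(3005, 2)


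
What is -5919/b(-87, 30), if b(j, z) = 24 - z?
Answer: 1973/2 ≈ 986.50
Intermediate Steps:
-5919/b(-87, 30) = -5919/(24 - 1*30) = -5919/(24 - 30) = -5919/(-6) = -5919*(-⅙) = 1973/2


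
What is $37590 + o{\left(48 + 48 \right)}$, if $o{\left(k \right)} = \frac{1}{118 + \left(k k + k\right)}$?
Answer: $\frac{354473701}{9430} \approx 37590.0$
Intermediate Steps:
$o{\left(k \right)} = \frac{1}{118 + k + k^{2}}$ ($o{\left(k \right)} = \frac{1}{118 + \left(k^{2} + k\right)} = \frac{1}{118 + \left(k + k^{2}\right)} = \frac{1}{118 + k + k^{2}}$)
$37590 + o{\left(48 + 48 \right)} = 37590 + \frac{1}{118 + \left(48 + 48\right) + \left(48 + 48\right)^{2}} = 37590 + \frac{1}{118 + 96 + 96^{2}} = 37590 + \frac{1}{118 + 96 + 9216} = 37590 + \frac{1}{9430} = \frac{354473701}{9430}$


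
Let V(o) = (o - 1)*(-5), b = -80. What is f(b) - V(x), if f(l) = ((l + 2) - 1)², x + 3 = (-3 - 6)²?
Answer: 6626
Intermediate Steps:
x = 78 (x = -3 + (-3 - 6)² = -3 + (-9)² = -3 + 81 = 78)
V(o) = 5 - 5*o (V(o) = (-1 + o)*(-5) = 5 - 5*o)
f(l) = (1 + l)² (f(l) = ((2 + l) - 1)² = (1 + l)²)
f(b) - V(x) = (1 - 80)² - (5 - 5*78) = (-79)² - (5 - 390) = 6241 - 1*(-385) = 6241 + 385 = 6626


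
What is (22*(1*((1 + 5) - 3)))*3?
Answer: 198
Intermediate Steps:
(22*(1*((1 + 5) - 3)))*3 = (22*(1*(6 - 3)))*3 = (22*(1*3))*3 = (22*3)*3 = 66*3 = 198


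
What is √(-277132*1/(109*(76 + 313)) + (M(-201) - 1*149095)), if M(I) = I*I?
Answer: I*√195426693473826/42401 ≈ 329.7*I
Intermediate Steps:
M(I) = I²
√(-277132*1/(109*(76 + 313)) + (M(-201) - 1*149095)) = √(-277132*1/(109*(76 + 313)) + ((-201)² - 1*149095)) = √(-277132/(109*389) + (40401 - 149095)) = √(-277132/42401 - 108694) = √(-4609011426/42401) = I*√195426693473826/42401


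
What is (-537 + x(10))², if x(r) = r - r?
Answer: 288369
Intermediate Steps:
x(r) = 0
(-537 + x(10))² = (-537 + 0)² = (-537)² = 288369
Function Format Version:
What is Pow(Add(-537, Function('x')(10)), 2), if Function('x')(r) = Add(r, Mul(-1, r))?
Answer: 288369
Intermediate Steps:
Function('x')(r) = 0
Pow(Add(-537, Function('x')(10)), 2) = Pow(Add(-537, 0), 2) = Pow(-537, 2) = 288369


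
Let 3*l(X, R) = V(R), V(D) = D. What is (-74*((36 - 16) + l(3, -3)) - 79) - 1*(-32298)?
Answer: 30813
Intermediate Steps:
l(X, R) = R/3
(-74*((36 - 16) + l(3, -3)) - 79) - 1*(-32298) = (-74*((36 - 16) + (⅓)*(-3)) - 79) - 1*(-32298) = (-74*(20 - 1) - 79) + 32298 = (-74*19 - 79) + 32298 = (-1406 - 79) + 32298 = -1485 + 32298 = 30813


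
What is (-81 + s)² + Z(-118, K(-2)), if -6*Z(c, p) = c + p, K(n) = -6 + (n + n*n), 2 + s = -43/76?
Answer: 121357939/17328 ≈ 7003.6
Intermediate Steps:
s = -195/76 (s = -2 - 43/76 = -195/76 ≈ -2.5658)
K(n) = -6 + n + n² (K(n) = -6 + (n + n²) = -6 + n + n²)
Z(c, p) = -c/6 - p/6 (Z(c, p) = -(c + p)/6 = -c/6 - p/6)
(-81 + s)² + Z(-118, K(-2)) = (-81 - 195/76)² + (-⅙*(-118) - (-6 - 2 + (-2)²)/6) = (-6351/76)² + (59/3 - (-6 - 2 + 4)/6) = 40335201/5776 + (59/3 - ⅙*(-4)) = 40335201/5776 + (59/3 + ⅔) = 40335201/5776 + 61/3 = 121357939/17328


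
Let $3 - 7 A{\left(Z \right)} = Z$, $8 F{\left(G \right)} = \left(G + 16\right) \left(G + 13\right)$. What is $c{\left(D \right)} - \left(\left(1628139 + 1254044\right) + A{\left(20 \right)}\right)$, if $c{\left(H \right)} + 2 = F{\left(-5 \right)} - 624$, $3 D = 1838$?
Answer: $- \frac{20179569}{7} \approx -2.8828 \cdot 10^{6}$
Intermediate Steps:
$D = \frac{1838}{3}$ ($D = \frac{1}{3} \cdot 1838 = \frac{1838}{3} \approx 612.67$)
$F{\left(G \right)} = \frac{\left(13 + G\right) \left(16 + G\right)}{8}$ ($F{\left(G \right)} = \frac{\left(G + 16\right) \left(G + 13\right)}{8} = \frac{\left(16 + G\right) \left(13 + G\right)}{8} = \frac{\left(13 + G\right) \left(16 + G\right)}{8}$)
$A{\left(Z \right)} = \frac{3}{7} - \frac{Z}{7}$
$c{\left(H \right)} = -615$ ($c{\left(H \right)} = -2 + \left(\left(26 + \frac{\left(-5\right)^{2}}{8} + \frac{29}{8} \left(-5\right)\right) - 624\right) = -2 + \left(\left(26 + \frac{1}{8} \cdot 25 - \frac{145}{8}\right) - 624\right) = -2 + \left(\left(26 + \frac{25}{8} - \frac{145}{8}\right) - 624\right) = -2 + \left(11 - 624\right) = -2 - 613 = -615$)
$c{\left(D \right)} - \left(\left(1628139 + 1254044\right) + A{\left(20 \right)}\right) = -615 - \left(\left(1628139 + 1254044\right) + \left(\frac{3}{7} - \frac{20}{7}\right)\right) = -615 - \left(2882183 + \left(\frac{3}{7} - \frac{20}{7}\right)\right) = -615 - \left(2882183 - \frac{17}{7}\right) = -615 - \frac{20175264}{7} = - \frac{20179569}{7}$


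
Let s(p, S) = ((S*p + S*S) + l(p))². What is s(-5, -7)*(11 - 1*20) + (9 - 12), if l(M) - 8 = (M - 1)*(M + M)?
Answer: -207939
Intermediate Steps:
l(M) = 8 + 2*M*(-1 + M) (l(M) = 8 + (M - 1)*(M + M) = 8 + (-1 + M)*(2*M) = 8 + 2*M*(-1 + M))
s(p, S) = (8 + S² - 2*p + 2*p² + S*p)² (s(p, S) = ((S*p + S*S) + (8 - 2*p + 2*p²))² = ((S*p + S²) + (8 - 2*p + 2*p²))² = ((S² + S*p) + (8 - 2*p + 2*p²))² = (8 + S² - 2*p + 2*p² + S*p)²)
s(-5, -7)*(11 - 1*20) + (9 - 12) = (8 + (-7)² - 2*(-5) + 2*(-5)² - 7*(-5))²*(11 - 1*20) + (9 - 12) = (8 + 49 + 10 + 2*25 + 35)²*(11 - 20) - 3 = (8 + 49 + 10 + 50 + 35)²*(-9) - 3 = 152²*(-9) - 3 = 23104*(-9) - 3 = -207936 - 3 = -207939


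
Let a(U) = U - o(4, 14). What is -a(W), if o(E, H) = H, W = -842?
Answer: 856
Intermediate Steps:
a(U) = -14 + U (a(U) = U - 1*14 = U - 14 = -14 + U)
-a(W) = -(-14 - 842) = -1*(-856) = 856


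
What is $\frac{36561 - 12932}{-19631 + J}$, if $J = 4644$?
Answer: $- \frac{23629}{14987} \approx -1.5766$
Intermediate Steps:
$\frac{36561 - 12932}{-19631 + J} = \frac{36561 - 12932}{-19631 + 4644} = \frac{23629}{-14987} = 23629 \left(- \frac{1}{14987}\right) = - \frac{23629}{14987}$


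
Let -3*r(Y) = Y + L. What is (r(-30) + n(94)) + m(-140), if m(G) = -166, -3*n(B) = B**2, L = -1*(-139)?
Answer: -9443/3 ≈ -3147.7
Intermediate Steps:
L = 139
n(B) = -B**2/3
r(Y) = -139/3 - Y/3 (r(Y) = -(Y + 139)/3 = -(139 + Y)/3 = -139/3 - Y/3)
(r(-30) + n(94)) + m(-140) = ((-139/3 - 1/3*(-30)) - 1/3*94**2) - 166 = ((-139/3 + 10) - 1/3*8836) - 166 = (-109/3 - 8836/3) - 166 = -8945/3 - 166 = -9443/3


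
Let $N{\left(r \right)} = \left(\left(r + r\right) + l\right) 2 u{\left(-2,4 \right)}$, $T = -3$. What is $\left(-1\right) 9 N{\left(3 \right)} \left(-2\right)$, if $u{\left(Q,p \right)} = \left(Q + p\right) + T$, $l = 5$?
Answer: $-396$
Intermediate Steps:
$u{\left(Q,p \right)} = -3 + Q + p$ ($u{\left(Q,p \right)} = \left(Q + p\right) - 3 = -3 + Q + p$)
$N{\left(r \right)} = -10 - 4 r$ ($N{\left(r \right)} = \left(\left(r + r\right) + 5\right) 2 \left(-3 - 2 + 4\right) = \left(2 r + 5\right) 2 \left(-1\right) = \left(5 + 2 r\right) 2 \left(-1\right) = \left(10 + 4 r\right) \left(-1\right) = -10 - 4 r$)
$\left(-1\right) 9 N{\left(3 \right)} \left(-2\right) = \left(-1\right) 9 \left(-10 - 12\right) \left(-2\right) = - 9 \left(-10 - 12\right) \left(-2\right) = \left(-9\right) \left(-22\right) \left(-2\right) = 198 \left(-2\right) = -396$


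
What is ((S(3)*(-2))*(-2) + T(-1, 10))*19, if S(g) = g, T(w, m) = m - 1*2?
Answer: 380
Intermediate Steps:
T(w, m) = -2 + m (T(w, m) = m - 2 = -2 + m)
((S(3)*(-2))*(-2) + T(-1, 10))*19 = ((3*(-2))*(-2) + (-2 + 10))*19 = (-6*(-2) + 8)*19 = (12 + 8)*19 = 20*19 = 380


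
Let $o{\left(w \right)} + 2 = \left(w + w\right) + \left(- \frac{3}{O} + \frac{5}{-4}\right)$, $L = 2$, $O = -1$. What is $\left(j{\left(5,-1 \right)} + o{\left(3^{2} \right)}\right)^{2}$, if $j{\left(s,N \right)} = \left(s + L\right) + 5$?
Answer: $\frac{14161}{16} \approx 885.06$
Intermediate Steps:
$j{\left(s,N \right)} = 7 + s$ ($j{\left(s,N \right)} = \left(s + 2\right) + 5 = \left(2 + s\right) + 5 = 7 + s$)
$o{\left(w \right)} = - \frac{1}{4} + 2 w$ ($o{\left(w \right)} = -2 + \left(\left(w + w\right) + \left(- \frac{3}{-1} + \frac{5}{-4}\right)\right) = -2 + \left(2 w + \left(\left(-3\right) \left(-1\right) + 5 \left(- \frac{1}{4}\right)\right)\right) = -2 + \left(2 w + \left(3 - \frac{5}{4}\right)\right) = -2 + \left(2 w + \frac{7}{4}\right) = -2 + \left(\frac{7}{4} + 2 w\right) = - \frac{1}{4} + 2 w$)
$\left(j{\left(5,-1 \right)} + o{\left(3^{2} \right)}\right)^{2} = \left(\left(7 + 5\right) - \left(\frac{1}{4} - 2 \cdot 3^{2}\right)\right)^{2} = \left(12 + \left(- \frac{1}{4} + 2 \cdot 9\right)\right)^{2} = \left(12 + \left(- \frac{1}{4} + 18\right)\right)^{2} = \left(12 + \frac{71}{4}\right)^{2} = \left(\frac{119}{4}\right)^{2} = \frac{14161}{16}$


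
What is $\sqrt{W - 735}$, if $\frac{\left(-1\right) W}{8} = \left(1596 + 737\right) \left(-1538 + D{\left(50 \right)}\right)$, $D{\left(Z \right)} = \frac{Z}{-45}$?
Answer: $\frac{\sqrt{258527113}}{3} \approx 5359.6$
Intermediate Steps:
$D{\left(Z \right)} = - \frac{Z}{45}$ ($D{\left(Z \right)} = Z \left(- \frac{1}{45}\right) = - \frac{Z}{45}$)
$W = \frac{258533728}{9}$ ($W = - 8 \left(1596 + 737\right) \left(-1538 - \frac{10}{9}\right) = - 8 \cdot 2333 \left(-1538 - \frac{10}{9}\right) = - 8 \cdot 2333 \left(- \frac{13852}{9}\right) = \left(-8\right) \left(- \frac{32316716}{9}\right) = \frac{258533728}{9} \approx 2.8726 \cdot 10^{7}$)
$\sqrt{W - 735} = \sqrt{\frac{258533728}{9} - 735} = \sqrt{\frac{258527113}{9}} = \frac{\sqrt{258527113}}{3}$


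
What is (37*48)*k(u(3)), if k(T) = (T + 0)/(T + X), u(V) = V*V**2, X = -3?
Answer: 1998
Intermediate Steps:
u(V) = V**3
k(T) = T/(-3 + T) (k(T) = (T + 0)/(T - 3) = T/(-3 + T))
(37*48)*k(u(3)) = (37*48)*(3**3/(-3 + 3**3)) = 1776*(27/(-3 + 27)) = 1776*(27/24) = 1776*(27*(1/24)) = 1776*(9/8) = 1998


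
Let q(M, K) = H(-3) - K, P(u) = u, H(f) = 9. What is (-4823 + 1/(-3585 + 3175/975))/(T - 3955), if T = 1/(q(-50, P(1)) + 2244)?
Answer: 379301693069/311038345598 ≈ 1.2195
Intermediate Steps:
q(M, K) = 9 - K
T = 1/2252 (T = 1/((9 - 1*1) + 2244) = 1/((9 - 1) + 2244) = 1/(8 + 2244) = 1/2252 ≈ 0.00044405)
(-4823 + 1/(-3585 + 3175/975))/(T - 3955) = (-4823 + 1/(-3585 + 3175/975))/(1/2252 - 3955) = (-4823 + 1/(-3585 + 3175*(1/975)))/(-8906659/2252) = (-4823 + 1/(-3585 + 127/39))*(-2252/8906659) = (-4823 + 1/(-139688/39))*(-2252/8906659) = (-4823 - 39/139688)*(-2252/8906659) = -673715263/139688*(-2252/8906659) = 379301693069/311038345598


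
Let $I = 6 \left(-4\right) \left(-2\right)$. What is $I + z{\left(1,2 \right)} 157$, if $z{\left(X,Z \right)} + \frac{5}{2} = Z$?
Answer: $- \frac{61}{2} \approx -30.5$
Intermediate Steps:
$z{\left(X,Z \right)} = - \frac{5}{2} + Z$
$I = 48$ ($I = \left(-24\right) \left(-2\right) = 48$)
$I + z{\left(1,2 \right)} 157 = 48 + \left(- \frac{5}{2} + 2\right) 157 = 48 - \frac{157}{2} = - \frac{61}{2}$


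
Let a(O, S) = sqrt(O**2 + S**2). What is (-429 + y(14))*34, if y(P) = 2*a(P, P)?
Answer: -14586 + 952*sqrt(2) ≈ -13240.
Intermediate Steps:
y(P) = 2*sqrt(2)*sqrt(P**2) (y(P) = 2*sqrt(P**2 + P**2) = 2*sqrt(2*P**2) = 2*(sqrt(2)*sqrt(P**2)) = 2*sqrt(2)*sqrt(P**2))
(-429 + y(14))*34 = (-429 + 2*sqrt(2)*sqrt(14**2))*34 = (-429 + 2*sqrt(2)*sqrt(196))*34 = (-429 + 2*sqrt(2)*14)*34 = (-429 + 28*sqrt(2))*34 = -14586 + 952*sqrt(2)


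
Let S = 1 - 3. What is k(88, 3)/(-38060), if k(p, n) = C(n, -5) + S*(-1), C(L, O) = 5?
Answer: -7/38060 ≈ -0.00018392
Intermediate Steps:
S = -2
k(p, n) = 7 (k(p, n) = 5 - 2*(-1) = 5 + 2 = 7)
k(88, 3)/(-38060) = 7/(-38060) = 7*(-1/38060) = -7/38060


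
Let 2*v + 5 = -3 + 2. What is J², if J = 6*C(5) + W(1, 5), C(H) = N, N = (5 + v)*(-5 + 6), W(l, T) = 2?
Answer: 196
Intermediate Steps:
v = -3 (v = -5/2 + (-3 + 2)/2 = -5/2 + (½)*(-1) = -5/2 - ½ = -3)
N = 2 (N = (5 - 3)*(-5 + 6) = 2*1 = 2)
C(H) = 2
J = 14 (J = 6*2 + 2 = 12 + 2 = 14)
J² = 14² = 196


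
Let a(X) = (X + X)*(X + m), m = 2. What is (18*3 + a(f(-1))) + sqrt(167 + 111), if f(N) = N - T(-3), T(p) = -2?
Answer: 60 + sqrt(278) ≈ 76.673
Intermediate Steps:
f(N) = 2 + N (f(N) = N - 1*(-2) = N + 2 = 2 + N)
a(X) = 2*X*(2 + X) (a(X) = (X + X)*(X + 2) = (2*X)*(2 + X) = 2*X*(2 + X))
(18*3 + a(f(-1))) + sqrt(167 + 111) = (18*3 + 2*(2 - 1)*(2 + (2 - 1))) + sqrt(167 + 111) = (54 + 2*1*(2 + 1)) + sqrt(278) = (54 + 2*1*3) + sqrt(278) = (54 + 6) + sqrt(278) = 60 + sqrt(278)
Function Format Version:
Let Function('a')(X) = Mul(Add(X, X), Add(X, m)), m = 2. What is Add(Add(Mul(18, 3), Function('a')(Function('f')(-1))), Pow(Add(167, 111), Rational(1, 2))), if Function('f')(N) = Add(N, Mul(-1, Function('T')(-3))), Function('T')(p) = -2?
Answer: Add(60, Pow(278, Rational(1, 2))) ≈ 76.673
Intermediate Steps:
Function('f')(N) = Add(2, N) (Function('f')(N) = Add(N, Mul(-1, -2)) = Add(N, 2) = Add(2, N))
Function('a')(X) = Mul(2, X, Add(2, X)) (Function('a')(X) = Mul(Add(X, X), Add(X, 2)) = Mul(Mul(2, X), Add(2, X)) = Mul(2, X, Add(2, X)))
Add(Add(Mul(18, 3), Function('a')(Function('f')(-1))), Pow(Add(167, 111), Rational(1, 2))) = Add(Add(Mul(18, 3), Mul(2, Add(2, -1), Add(2, Add(2, -1)))), Pow(Add(167, 111), Rational(1, 2))) = Add(Add(54, Mul(2, 1, Add(2, 1))), Pow(278, Rational(1, 2))) = Add(Add(54, Mul(2, 1, 3)), Pow(278, Rational(1, 2))) = Add(Add(54, 6), Pow(278, Rational(1, 2))) = Add(60, Pow(278, Rational(1, 2)))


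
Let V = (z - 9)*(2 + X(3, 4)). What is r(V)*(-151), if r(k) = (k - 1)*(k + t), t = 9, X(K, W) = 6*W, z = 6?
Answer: -823101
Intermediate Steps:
V = -78 (V = (6 - 9)*(2 + 6*4) = -3*(2 + 24) = -3*26 = -78)
r(k) = (-1 + k)*(9 + k) (r(k) = (k - 1)*(k + 9) = (-1 + k)*(9 + k))
r(V)*(-151) = (-9 + (-78)**2 + 8*(-78))*(-151) = (-9 + 6084 - 624)*(-151) = 5451*(-151) = -823101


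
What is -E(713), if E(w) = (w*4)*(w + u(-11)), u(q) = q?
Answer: -2002104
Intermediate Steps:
E(w) = 4*w*(-11 + w) (E(w) = (w*4)*(w - 11) = (4*w)*(-11 + w) = 4*w*(-11 + w))
-E(713) = -4*713*(-11 + 713) = -4*713*702 = -1*2002104 = -2002104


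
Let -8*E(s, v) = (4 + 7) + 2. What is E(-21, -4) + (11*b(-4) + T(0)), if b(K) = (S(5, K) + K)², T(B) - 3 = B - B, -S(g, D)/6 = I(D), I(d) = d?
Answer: 35211/8 ≈ 4401.4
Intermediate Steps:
S(g, D) = -6*D
T(B) = 3 (T(B) = 3 + (B - B) = 3 + 0 = 3)
b(K) = 25*K² (b(K) = (-6*K + K)² = (-5*K)² = 25*K²)
E(s, v) = -13/8 (E(s, v) = -((4 + 7) + 2)/8 = -(11 + 2)/8 = -⅛*13 = -13/8)
E(-21, -4) + (11*b(-4) + T(0)) = -13/8 + (11*(25*(-4)²) + 3) = -13/8 + (11*(25*16) + 3) = -13/8 + (11*400 + 3) = -13/8 + (4400 + 3) = -13/8 + 4403 = 35211/8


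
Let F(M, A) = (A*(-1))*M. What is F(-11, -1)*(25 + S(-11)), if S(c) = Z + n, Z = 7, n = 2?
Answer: -374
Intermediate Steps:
F(M, A) = -A*M (F(M, A) = (-A)*M = -A*M)
S(c) = 9 (S(c) = 7 + 2 = 9)
F(-11, -1)*(25 + S(-11)) = (-1*(-1)*(-11))*(25 + 9) = -11*34 = -374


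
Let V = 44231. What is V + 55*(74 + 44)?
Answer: 50721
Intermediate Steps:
V + 55*(74 + 44) = 44231 + 55*(74 + 44) = 44231 + 55*118 = 44231 + 6490 = 50721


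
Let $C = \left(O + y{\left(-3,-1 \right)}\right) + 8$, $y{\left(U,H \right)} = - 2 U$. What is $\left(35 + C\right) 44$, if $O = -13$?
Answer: $1584$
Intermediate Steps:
$C = 1$ ($C = \left(-13 - -6\right) + 8 = \left(-13 + 6\right) + 8 = -7 + 8 = 1$)
$\left(35 + C\right) 44 = \left(35 + 1\right) 44 = 36 \cdot 44 = 1584$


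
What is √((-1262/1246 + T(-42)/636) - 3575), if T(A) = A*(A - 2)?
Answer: I*√3895595686094/33019 ≈ 59.775*I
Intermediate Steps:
T(A) = A*(-2 + A)
√((-1262/1246 + T(-42)/636) - 3575) = √((-1262/1246 - 42*(-2 - 42)/636) - 3575) = √((-1262*1/1246 - 42*(-44)*(1/636)) - 3575) = √((-631/623 + 1848*(1/636)) - 3575) = √((-631/623 + 154/53) - 3575) = √(62499/33019 - 3575) = √(-117980426/33019) = I*√3895595686094/33019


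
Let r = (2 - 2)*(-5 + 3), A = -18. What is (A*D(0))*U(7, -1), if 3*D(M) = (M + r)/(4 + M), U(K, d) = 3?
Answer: 0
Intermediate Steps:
r = 0 (r = 0*(-2) = 0)
D(M) = M/(3*(4 + M)) (D(M) = ((M + 0)/(4 + M))/3 = (M/(4 + M))/3 = M/(3*(4 + M)))
(A*D(0))*U(7, -1) = -6*0/(4 + 0)*3 = -6*0/4*3 = -18*0*3 = 0*3 = 0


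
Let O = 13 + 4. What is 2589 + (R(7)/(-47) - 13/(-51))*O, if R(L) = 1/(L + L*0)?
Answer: 2559569/987 ≈ 2593.3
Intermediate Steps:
R(L) = 1/L (R(L) = 1/(L + 0) = 1/L)
O = 17
2589 + (R(7)/(-47) - 13/(-51))*O = 2589 + (1/(7*(-47)) - 13/(-51))*17 = 2589 + ((1/7)*(-1/47) - 13*(-1/51))*17 = 2589 + (-1/329 + 13/51)*17 = 2589 + (4226/16779)*17 = 2589 + 4226/987 = 2559569/987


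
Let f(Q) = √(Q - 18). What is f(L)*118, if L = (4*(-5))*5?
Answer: 118*I*√118 ≈ 1281.8*I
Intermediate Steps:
L = -100 (L = -20*5 = -100)
f(Q) = √(-18 + Q)
f(L)*118 = √(-18 - 100)*118 = √(-118)*118 = (I*√118)*118 = 118*I*√118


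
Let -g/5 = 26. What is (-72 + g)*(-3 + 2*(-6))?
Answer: 3030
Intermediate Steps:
g = -130 (g = -5*26 = -130)
(-72 + g)*(-3 + 2*(-6)) = (-72 - 130)*(-3 + 2*(-6)) = -202*(-3 - 12) = -202*(-15) = 3030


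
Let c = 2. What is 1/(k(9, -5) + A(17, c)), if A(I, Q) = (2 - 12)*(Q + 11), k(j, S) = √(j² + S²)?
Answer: -65/8397 - √106/16794 ≈ -0.0083539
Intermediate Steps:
k(j, S) = √(S² + j²)
A(I, Q) = -110 - 10*Q (A(I, Q) = -10*(11 + Q) = -110 - 10*Q)
1/(k(9, -5) + A(17, c)) = 1/(√((-5)² + 9²) + (-110 - 10*2)) = 1/(√(25 + 81) + (-110 - 20)) = 1/(√106 - 130) = 1/(-130 + √106)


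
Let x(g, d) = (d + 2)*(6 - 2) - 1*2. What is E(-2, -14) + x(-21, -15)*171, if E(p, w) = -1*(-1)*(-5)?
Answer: -9239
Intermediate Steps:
E(p, w) = -5 (E(p, w) = 1*(-5) = -5)
x(g, d) = 6 + 4*d (x(g, d) = (2 + d)*4 - 2 = (8 + 4*d) - 2 = 6 + 4*d)
E(-2, -14) + x(-21, -15)*171 = -5 + (6 + 4*(-15))*171 = -5 + (6 - 60)*171 = -5 - 54*171 = -5 - 9234 = -9239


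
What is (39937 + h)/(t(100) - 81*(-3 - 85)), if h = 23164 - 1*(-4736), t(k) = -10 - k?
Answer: 6167/638 ≈ 9.6661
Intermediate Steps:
h = 27900 (h = 23164 + 4736 = 27900)
(39937 + h)/(t(100) - 81*(-3 - 85)) = (39937 + 27900)/((-10 - 1*100) - 81*(-3 - 85)) = 67837/((-10 - 100) - 81*(-88)) = 67837/(-110 + 7128) = 67837/7018 = 67837*(1/7018) = 6167/638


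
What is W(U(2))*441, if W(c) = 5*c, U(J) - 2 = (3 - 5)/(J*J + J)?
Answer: 3675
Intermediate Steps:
U(J) = 2 - 2/(J + J²) (U(J) = 2 + (3 - 5)/(J*J + J) = 2 - 2/(J² + J) = 2 - 2/(J + J²))
W(U(2))*441 = (5*(2*(-1 + 2 + 2²)/(2*(1 + 2))))*441 = (5*(2*(½)*(-1 + 2 + 4)/3))*441 = (5*(2*(½)*(⅓)*5))*441 = (5*(5/3))*441 = (25/3)*441 = 3675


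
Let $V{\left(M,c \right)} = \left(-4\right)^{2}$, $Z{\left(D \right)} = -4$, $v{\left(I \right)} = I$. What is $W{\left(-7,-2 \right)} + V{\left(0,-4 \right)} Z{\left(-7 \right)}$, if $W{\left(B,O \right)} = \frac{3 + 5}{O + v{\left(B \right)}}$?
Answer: $- \frac{584}{9} \approx -64.889$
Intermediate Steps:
$V{\left(M,c \right)} = 16$
$W{\left(B,O \right)} = \frac{8}{B + O}$ ($W{\left(B,O \right)} = \frac{3 + 5}{O + B} = \frac{8}{B + O}$)
$W{\left(-7,-2 \right)} + V{\left(0,-4 \right)} Z{\left(-7 \right)} = \frac{8}{-7 - 2} + 16 \left(-4\right) = \frac{8}{-9} - 64 = 8 \left(- \frac{1}{9}\right) - 64 = - \frac{8}{9} - 64 = - \frac{584}{9}$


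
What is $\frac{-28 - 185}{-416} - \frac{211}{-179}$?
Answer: $\frac{125903}{74464} \approx 1.6908$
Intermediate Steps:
$\frac{-28 - 185}{-416} - \frac{211}{-179} = \left(-28 - 185\right) \left(- \frac{1}{416}\right) - - \frac{211}{179} = \left(-213\right) \left(- \frac{1}{416}\right) + \frac{211}{179} = \frac{213}{416} + \frac{211}{179} = \frac{125903}{74464}$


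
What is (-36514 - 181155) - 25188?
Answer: -242857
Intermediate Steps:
(-36514 - 181155) - 25188 = -217669 - 25188 = -242857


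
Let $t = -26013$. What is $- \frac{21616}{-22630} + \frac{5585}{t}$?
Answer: $\frac{217954229}{294337095} \approx 0.74049$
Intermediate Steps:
$- \frac{21616}{-22630} + \frac{5585}{t} = - \frac{21616}{-22630} + \frac{5585}{-26013} = \left(-21616\right) \left(- \frac{1}{22630}\right) + 5585 \left(- \frac{1}{26013}\right) = \frac{10808}{11315} - \frac{5585}{26013} = \frac{217954229}{294337095}$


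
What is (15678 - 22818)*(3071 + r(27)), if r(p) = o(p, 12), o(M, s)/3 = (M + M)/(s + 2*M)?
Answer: -241389120/11 ≈ -2.1944e+7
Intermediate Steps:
o(M, s) = 6*M/(s + 2*M) (o(M, s) = 3*((M + M)/(s + 2*M)) = 3*((2*M)/(s + 2*M)) = 3*(2*M/(s + 2*M)) = 6*M/(s + 2*M))
r(p) = 6*p/(12 + 2*p)
(15678 - 22818)*(3071 + r(27)) = (15678 - 22818)*(3071 + 3*27/(6 + 27)) = -7140*(3071 + 3*27/33) = -7140*(3071 + 3*27*(1/33)) = -7140*(3071 + 27/11) = -7140*33808/11 = -241389120/11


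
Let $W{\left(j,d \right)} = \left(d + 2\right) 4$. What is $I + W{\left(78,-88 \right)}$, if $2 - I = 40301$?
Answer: $-40643$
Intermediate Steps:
$I = -40299$ ($I = 2 - 40301 = -40299$)
$W{\left(j,d \right)} = 8 + 4 d$ ($W{\left(j,d \right)} = \left(2 + d\right) 4 = 8 + 4 d$)
$I + W{\left(78,-88 \right)} = -40299 + \left(8 + 4 \left(-88\right)\right) = -40299 + \left(8 - 352\right) = -40299 - 344 = -40643$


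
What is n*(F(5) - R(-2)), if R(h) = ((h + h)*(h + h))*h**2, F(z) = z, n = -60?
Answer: 3540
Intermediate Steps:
R(h) = 4*h**4 (R(h) = ((2*h)*(2*h))*h**2 = (4*h**2)*h**2 = 4*h**4)
n*(F(5) - R(-2)) = -60*(5 - 4*(-2)**4) = -60*(5 - 4*16) = -60*(5 - 1*64) = -60*(5 - 64) = -60*(-59) = 3540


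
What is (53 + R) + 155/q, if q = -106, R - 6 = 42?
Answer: 10551/106 ≈ 99.538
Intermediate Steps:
R = 48 (R = 6 + 42 = 48)
(53 + R) + 155/q = (53 + 48) + 155/(-106) = 101 - 1/106*155 = 101 - 155/106 = 10551/106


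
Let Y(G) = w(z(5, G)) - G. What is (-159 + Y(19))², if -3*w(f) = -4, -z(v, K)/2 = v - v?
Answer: 280900/9 ≈ 31211.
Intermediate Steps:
z(v, K) = 0 (z(v, K) = -2*(v - v) = -2*0 = 0)
w(f) = 4/3 (w(f) = -⅓*(-4) = 4/3)
Y(G) = 4/3 - G
(-159 + Y(19))² = (-159 + (4/3 - 1*19))² = (-159 + (4/3 - 19))² = (-159 - 53/3)² = (-530/3)² = 280900/9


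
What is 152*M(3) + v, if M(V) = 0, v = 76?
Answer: 76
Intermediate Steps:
152*M(3) + v = 152*0 + 76 = 0 + 76 = 76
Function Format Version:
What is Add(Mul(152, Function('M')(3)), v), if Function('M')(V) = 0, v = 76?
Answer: 76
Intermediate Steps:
Add(Mul(152, Function('M')(3)), v) = Add(Mul(152, 0), 76) = Add(0, 76) = 76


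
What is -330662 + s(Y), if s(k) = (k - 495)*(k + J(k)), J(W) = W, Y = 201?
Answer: -448850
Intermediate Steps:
s(k) = 2*k*(-495 + k) (s(k) = (k - 495)*(k + k) = (-495 + k)*(2*k) = 2*k*(-495 + k))
-330662 + s(Y) = -330662 + 2*201*(-495 + 201) = -330662 + 2*201*(-294) = -330662 - 118188 = -448850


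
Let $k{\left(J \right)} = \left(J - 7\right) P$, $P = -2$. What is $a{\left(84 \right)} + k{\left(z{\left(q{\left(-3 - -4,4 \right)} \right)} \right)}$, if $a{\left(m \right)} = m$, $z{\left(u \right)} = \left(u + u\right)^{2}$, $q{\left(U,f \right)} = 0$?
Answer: $98$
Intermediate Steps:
$z{\left(u \right)} = 4 u^{2}$ ($z{\left(u \right)} = \left(2 u\right)^{2} = 4 u^{2}$)
$k{\left(J \right)} = 14 - 2 J$ ($k{\left(J \right)} = \left(J - 7\right) \left(-2\right) = \left(-7 + J\right) \left(-2\right) = 14 - 2 J$)
$a{\left(84 \right)} + k{\left(z{\left(q{\left(-3 - -4,4 \right)} \right)} \right)} = 84 + \left(14 - 2 \cdot 4 \cdot 0^{2}\right) = 84 + \left(14 - 2 \cdot 4 \cdot 0\right) = 84 + \left(14 - 0\right) = 84 + \left(14 + 0\right) = 84 + 14 = 98$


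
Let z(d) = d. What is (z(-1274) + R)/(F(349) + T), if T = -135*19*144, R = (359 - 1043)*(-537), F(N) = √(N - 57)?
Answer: -33799579560/34106702327 - 183017*√73/34106702327 ≈ -0.99104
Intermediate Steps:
F(N) = √(-57 + N)
R = 367308 (R = -684*(-537) = 367308)
T = -369360 (T = -2565*144 = -369360)
(z(-1274) + R)/(F(349) + T) = (-1274 + 367308)/(√(-57 + 349) - 369360) = 366034/(√292 - 369360) = 366034/(2*√73 - 369360) = 366034/(-369360 + 2*√73)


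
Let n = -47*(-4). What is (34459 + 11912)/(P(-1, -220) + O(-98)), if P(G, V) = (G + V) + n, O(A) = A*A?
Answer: 46371/9571 ≈ 4.8449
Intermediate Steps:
O(A) = A²
n = 188
P(G, V) = 188 + G + V (P(G, V) = (G + V) + 188 = 188 + G + V)
(34459 + 11912)/(P(-1, -220) + O(-98)) = (34459 + 11912)/((188 - 1 - 220) + (-98)²) = 46371/(-33 + 9604) = 46371/9571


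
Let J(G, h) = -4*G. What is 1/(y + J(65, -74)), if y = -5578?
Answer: -1/5838 ≈ -0.00017129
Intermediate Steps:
1/(y + J(65, -74)) = 1/(-5578 - 4*65) = 1/(-5578 - 260) = 1/(-5838) = -1/5838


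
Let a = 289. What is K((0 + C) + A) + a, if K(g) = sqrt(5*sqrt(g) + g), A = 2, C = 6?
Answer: 289 + sqrt(8 + 10*sqrt(2)) ≈ 293.71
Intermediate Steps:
K(g) = sqrt(g + 5*sqrt(g))
K((0 + C) + A) + a = sqrt(((0 + 6) + 2) + 5*sqrt((0 + 6) + 2)) + 289 = sqrt((6 + 2) + 5*sqrt(6 + 2)) + 289 = sqrt(8 + 5*sqrt(8)) + 289 = sqrt(8 + 5*(2*sqrt(2))) + 289 = sqrt(8 + 10*sqrt(2)) + 289 = 289 + sqrt(8 + 10*sqrt(2))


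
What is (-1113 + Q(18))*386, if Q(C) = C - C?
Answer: -429618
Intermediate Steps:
Q(C) = 0
(-1113 + Q(18))*386 = (-1113 + 0)*386 = -1113*386 = -429618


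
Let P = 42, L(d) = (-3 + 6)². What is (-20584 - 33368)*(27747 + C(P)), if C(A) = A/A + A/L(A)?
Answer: -1497311872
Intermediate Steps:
L(d) = 9 (L(d) = 3² = 9)
C(A) = 1 + A/9 (C(A) = A/A + A/9 = 1 + A*(⅑) = 1 + A/9)
(-20584 - 33368)*(27747 + C(P)) = (-20584 - 33368)*(27747 + (1 + (⅑)*42)) = -53952*(27747 + (1 + 14/3)) = -53952*(27747 + 17/3) = -53952*83258/3 = -1497311872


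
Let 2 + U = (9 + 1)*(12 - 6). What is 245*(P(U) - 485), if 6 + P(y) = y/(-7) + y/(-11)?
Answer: -1359785/11 ≈ -1.2362e+5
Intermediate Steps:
U = 58 (U = -2 + (9 + 1)*(12 - 6) = -2 + 10*6 = -2 + 60 = 58)
P(y) = -6 - 18*y/77 (P(y) = -6 + (y/(-7) + y/(-11)) = -6 + (y*(-⅐) + y*(-1/11)) = -6 + (-y/7 - y/11) = -6 - 18*y/77)
245*(P(U) - 485) = 245*((-6 - 18/77*58) - 485) = 245*((-6 - 1044/77) - 485) = 245*(-1506/77 - 485) = 245*(-38851/77) = -1359785/11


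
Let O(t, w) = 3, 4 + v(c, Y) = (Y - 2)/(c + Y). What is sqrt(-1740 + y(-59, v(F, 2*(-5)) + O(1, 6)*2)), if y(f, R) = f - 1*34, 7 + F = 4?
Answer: I*sqrt(1833) ≈ 42.814*I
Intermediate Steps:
F = -3 (F = -7 + 4 = -3)
v(c, Y) = -4 + (-2 + Y)/(Y + c) (v(c, Y) = -4 + (Y - 2)/(c + Y) = -4 + (-2 + Y)/(Y + c))
y(f, R) = -34 + f (y(f, R) = f - 34 = -34 + f)
sqrt(-1740 + y(-59, v(F, 2*(-5)) + O(1, 6)*2)) = sqrt(-1740 + (-34 - 59)) = sqrt(-1740 - 93) = sqrt(-1833) = I*sqrt(1833)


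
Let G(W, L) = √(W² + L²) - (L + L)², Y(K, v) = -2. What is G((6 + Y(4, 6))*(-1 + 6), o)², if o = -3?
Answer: (-36 + √409)² ≈ 248.89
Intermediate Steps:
G(W, L) = √(L² + W²) - 4*L² (G(W, L) = √(L² + W²) - (2*L)² = √(L² + W²) - 4*L²)
G((6 + Y(4, 6))*(-1 + 6), o)² = (√((-3)² + ((6 - 2)*(-1 + 6))²) - 4*(-3)²)² = (√(9 + (4*5)²) - 4*9)² = (√(9 + 20²) - 36)² = (√(9 + 400) - 36)² = (√409 - 36)² = (-36 + √409)²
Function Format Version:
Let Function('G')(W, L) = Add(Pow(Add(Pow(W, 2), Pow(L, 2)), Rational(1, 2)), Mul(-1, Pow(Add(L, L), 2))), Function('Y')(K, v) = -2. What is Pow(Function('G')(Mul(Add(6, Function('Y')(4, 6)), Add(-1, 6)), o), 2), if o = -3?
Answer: Pow(Add(-36, Pow(409, Rational(1, 2))), 2) ≈ 248.89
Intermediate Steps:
Function('G')(W, L) = Add(Pow(Add(Pow(L, 2), Pow(W, 2)), Rational(1, 2)), Mul(-4, Pow(L, 2))) (Function('G')(W, L) = Add(Pow(Add(Pow(L, 2), Pow(W, 2)), Rational(1, 2)), Mul(-1, Pow(Mul(2, L), 2))) = Add(Pow(Add(Pow(L, 2), Pow(W, 2)), Rational(1, 2)), Mul(-1, Mul(4, Pow(L, 2)))) = Add(Pow(Add(Pow(L, 2), Pow(W, 2)), Rational(1, 2)), Mul(-4, Pow(L, 2))))
Pow(Function('G')(Mul(Add(6, Function('Y')(4, 6)), Add(-1, 6)), o), 2) = Pow(Add(Pow(Add(Pow(-3, 2), Pow(Mul(Add(6, -2), Add(-1, 6)), 2)), Rational(1, 2)), Mul(-4, Pow(-3, 2))), 2) = Pow(Add(Pow(Add(9, Pow(Mul(4, 5), 2)), Rational(1, 2)), Mul(-4, 9)), 2) = Pow(Add(Pow(Add(9, Pow(20, 2)), Rational(1, 2)), -36), 2) = Pow(Add(Pow(Add(9, 400), Rational(1, 2)), -36), 2) = Pow(Add(Pow(409, Rational(1, 2)), -36), 2) = Pow(Add(-36, Pow(409, Rational(1, 2))), 2)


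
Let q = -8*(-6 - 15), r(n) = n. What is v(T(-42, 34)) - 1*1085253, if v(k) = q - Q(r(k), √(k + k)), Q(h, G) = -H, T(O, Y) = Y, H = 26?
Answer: -1085059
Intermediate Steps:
Q(h, G) = -26 (Q(h, G) = -1*26 = -26)
q = 168 (q = -8*(-21) = 168)
v(k) = 194 (v(k) = 168 - 1*(-26) = 168 + 26 = 194)
v(T(-42, 34)) - 1*1085253 = 194 - 1*1085253 = 194 - 1085253 = -1085059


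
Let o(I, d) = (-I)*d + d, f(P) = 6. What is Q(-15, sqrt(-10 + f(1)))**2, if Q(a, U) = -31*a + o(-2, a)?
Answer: 176400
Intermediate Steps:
o(I, d) = d - I*d (o(I, d) = -I*d + d = d - I*d)
Q(a, U) = -28*a (Q(a, U) = -31*a + a*(1 - 1*(-2)) = -31*a + a*(1 + 2) = -31*a + a*3 = -31*a + 3*a = -28*a)
Q(-15, sqrt(-10 + f(1)))**2 = (-28*(-15))**2 = 420**2 = 176400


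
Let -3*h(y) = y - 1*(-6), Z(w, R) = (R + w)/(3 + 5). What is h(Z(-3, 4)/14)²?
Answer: 452929/112896 ≈ 4.0119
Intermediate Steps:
Z(w, R) = R/8 + w/8 (Z(w, R) = (R + w)/8 = (R + w)*(⅛) = R/8 + w/8)
h(y) = -2 - y/3 (h(y) = -(y - 1*(-6))/3 = -(y + 6)/3 = -(6 + y)/3 = -2 - y/3)
h(Z(-3, 4)/14)² = (-2 - ((⅛)*4 + (⅛)*(-3))/(3*14))² = (-2 - (½ - 3/8)/(3*14))² = (-2 - 1/(24*14))² = (-2 - ⅓*1/112)² = (-2 - 1/336)² = (-673/336)² = 452929/112896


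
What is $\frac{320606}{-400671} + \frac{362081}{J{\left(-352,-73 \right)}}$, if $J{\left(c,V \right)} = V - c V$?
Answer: $- \frac{153337052365}{10324890999} \approx -14.851$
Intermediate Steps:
$J{\left(c,V \right)} = V - V c$
$\frac{320606}{-400671} + \frac{362081}{J{\left(-352,-73 \right)}} = \frac{320606}{-400671} + \frac{362081}{\left(-73\right) \left(1 - -352\right)} = 320606 \left(- \frac{1}{400671}\right) + \frac{362081}{\left(-73\right) \left(1 + 352\right)} = - \frac{320606}{400671} + \frac{362081}{\left(-73\right) 353} = - \frac{320606}{400671} + \frac{362081}{-25769} = - \frac{320606}{400671} + 362081 \left(- \frac{1}{25769}\right) = - \frac{320606}{400671} - \frac{362081}{25769} = - \frac{153337052365}{10324890999}$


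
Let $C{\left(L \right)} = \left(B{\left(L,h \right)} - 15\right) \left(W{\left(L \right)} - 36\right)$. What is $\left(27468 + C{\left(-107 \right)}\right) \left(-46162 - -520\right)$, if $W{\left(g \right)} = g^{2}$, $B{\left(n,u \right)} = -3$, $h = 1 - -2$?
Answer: $8122724172$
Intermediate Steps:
$h = 3$ ($h = 1 + 2 = 3$)
$C{\left(L \right)} = 648 - 18 L^{2}$ ($C{\left(L \right)} = \left(-3 - 15\right) \left(L^{2} - 36\right) = - 18 \left(-36 + L^{2}\right) = 648 - 18 L^{2}$)
$\left(27468 + C{\left(-107 \right)}\right) \left(-46162 - -520\right) = \left(27468 + \left(648 - 18 \left(-107\right)^{2}\right)\right) \left(-46162 - -520\right) = \left(27468 + \left(648 - 206082\right)\right) \left(-46162 + \left(-20798 + 21318\right)\right) = \left(27468 + \left(648 - 206082\right)\right) \left(-46162 + 520\right) = \left(27468 - 205434\right) \left(-45642\right) = \left(-177966\right) \left(-45642\right) = 8122724172$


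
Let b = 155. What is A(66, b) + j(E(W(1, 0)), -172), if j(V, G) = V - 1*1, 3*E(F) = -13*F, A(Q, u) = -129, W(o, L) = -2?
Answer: -364/3 ≈ -121.33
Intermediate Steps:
E(F) = -13*F/3 (E(F) = (-13*F)/3 = -13*F/3)
j(V, G) = -1 + V (j(V, G) = V - 1 = -1 + V)
A(66, b) + j(E(W(1, 0)), -172) = -129 + (-1 - 13/3*(-2)) = -129 + (-1 + 26/3) = -129 + 23/3 = -364/3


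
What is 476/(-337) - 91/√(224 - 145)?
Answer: -476/337 - 91*√79/79 ≈ -11.651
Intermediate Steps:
476/(-337) - 91/√(224 - 145) = 476*(-1/337) - 91*√79/79 = -476/337 - 91*√79/79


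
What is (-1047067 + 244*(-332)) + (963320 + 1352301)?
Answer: 1187546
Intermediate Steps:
(-1047067 + 244*(-332)) + (963320 + 1352301) = (-1047067 - 81008) + 2315621 = -1128075 + 2315621 = 1187546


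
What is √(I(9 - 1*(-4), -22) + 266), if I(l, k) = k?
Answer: 2*√61 ≈ 15.620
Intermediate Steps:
√(I(9 - 1*(-4), -22) + 266) = √(-22 + 266) = √244 = 2*√61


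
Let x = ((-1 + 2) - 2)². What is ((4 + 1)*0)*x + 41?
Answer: 41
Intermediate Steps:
x = 1 (x = (1 - 2)² = (-1)² = 1)
((4 + 1)*0)*x + 41 = ((4 + 1)*0)*1 + 41 = (5*0)*1 + 41 = 0*1 + 41 = 0 + 41 = 41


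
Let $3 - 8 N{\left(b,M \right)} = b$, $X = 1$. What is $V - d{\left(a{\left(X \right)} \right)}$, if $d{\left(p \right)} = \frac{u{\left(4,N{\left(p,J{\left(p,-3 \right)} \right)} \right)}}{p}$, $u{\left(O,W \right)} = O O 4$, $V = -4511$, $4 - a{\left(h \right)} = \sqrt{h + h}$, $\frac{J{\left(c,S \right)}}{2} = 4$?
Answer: $- \frac{31705}{7} - \frac{32 \sqrt{2}}{7} \approx -4535.8$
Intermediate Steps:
$J{\left(c,S \right)} = 8$ ($J{\left(c,S \right)} = 2 \cdot 4 = 8$)
$a{\left(h \right)} = 4 - \sqrt{2} \sqrt{h}$ ($a{\left(h \right)} = 4 - \sqrt{h + h} = 4 - \sqrt{2 h} = 4 - \sqrt{2} \sqrt{h}$)
$N{\left(b,M \right)} = \frac{3}{8} - \frac{b}{8}$
$u{\left(O,W \right)} = 4 O^{2}$ ($u{\left(O,W \right)} = O^{2} \cdot 4 = 4 O^{2}$)
$d{\left(p \right)} = \frac{64}{p}$ ($d{\left(p \right)} = \frac{4 \cdot 4^{2}}{p} = \frac{4 \cdot 16}{p} = \frac{64}{p}$)
$V - d{\left(a{\left(X \right)} \right)} = -4511 - \frac{64}{4 - \sqrt{2} \sqrt{1}} = -4511 - \frac{64}{4 - \sqrt{2} \cdot 1} = -4511 - \frac{64}{4 - \sqrt{2}}$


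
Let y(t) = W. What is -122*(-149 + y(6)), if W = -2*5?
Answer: 19398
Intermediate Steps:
W = -10
y(t) = -10
-122*(-149 + y(6)) = -122*(-149 - 10) = -122*(-159) = 19398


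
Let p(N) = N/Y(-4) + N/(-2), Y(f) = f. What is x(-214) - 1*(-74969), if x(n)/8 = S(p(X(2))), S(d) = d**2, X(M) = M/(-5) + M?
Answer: 1874513/25 ≈ 74981.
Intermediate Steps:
X(M) = 4*M/5 (X(M) = M*(-1/5) + M = -M/5 + M = 4*M/5)
p(N) = -3*N/4 (p(N) = N/(-4) + N/(-2) = N*(-1/4) + N*(-1/2) = -N/4 - N/2 = -3*N/4)
x(n) = 288/25 (x(n) = 8*(-3*2/5)**2 = 8*(-3/4*8/5)**2 = 8*(-6/5)**2 = 8*(36/25) = 288/25)
x(-214) - 1*(-74969) = 288/25 - 1*(-74969) = 288/25 + 74969 = 1874513/25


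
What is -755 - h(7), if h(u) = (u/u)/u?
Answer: -5286/7 ≈ -755.14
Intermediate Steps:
h(u) = 1/u
-755 - h(7) = -755 - 1/7 = -755 - 1*⅐ = -755 - ⅐ = -5286/7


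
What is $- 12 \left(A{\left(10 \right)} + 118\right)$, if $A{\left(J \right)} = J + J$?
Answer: $-1656$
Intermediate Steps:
$A{\left(J \right)} = 2 J$
$- 12 \left(A{\left(10 \right)} + 118\right) = - 12 \left(2 \cdot 10 + 118\right) = - 12 \left(20 + 118\right) = \left(-12\right) 138 = -1656$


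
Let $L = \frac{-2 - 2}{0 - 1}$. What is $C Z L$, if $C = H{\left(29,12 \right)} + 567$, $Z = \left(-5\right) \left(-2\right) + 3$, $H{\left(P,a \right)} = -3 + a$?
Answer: $29952$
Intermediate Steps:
$Z = 13$ ($Z = 10 + 3 = 13$)
$L = 4$ ($L = - \frac{4}{-1} = \left(-4\right) \left(-1\right) = 4$)
$C = 576$ ($C = \left(-3 + 12\right) + 567 = 9 + 567 = 576$)
$C Z L = 576 \cdot 13 \cdot 4 = 576 \cdot 52 = 29952$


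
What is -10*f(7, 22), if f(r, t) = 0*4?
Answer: 0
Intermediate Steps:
f(r, t) = 0
-10*f(7, 22) = -10*0 = 0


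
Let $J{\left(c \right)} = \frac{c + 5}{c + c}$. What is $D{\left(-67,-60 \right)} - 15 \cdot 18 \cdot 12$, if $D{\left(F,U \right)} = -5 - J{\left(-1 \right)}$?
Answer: $-3243$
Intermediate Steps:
$J{\left(c \right)} = \frac{5 + c}{2 c}$
$D{\left(F,U \right)} = -3$ ($D{\left(F,U \right)} = -5 - \frac{5 - 1}{2 \left(-1\right)} = -5 - \frac{1}{2} \left(-1\right) 4 = -5 - -2 = -5 + 2 = -3$)
$D{\left(-67,-60 \right)} - 15 \cdot 18 \cdot 12 = -3 - 15 \cdot 18 \cdot 12 = -3 - 270 \cdot 12 = -3 - 3240 = -3243$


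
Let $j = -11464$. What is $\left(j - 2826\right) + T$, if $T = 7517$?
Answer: $-6773$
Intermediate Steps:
$\left(j - 2826\right) + T = \left(-11464 - 2826\right) + 7517 = -14290 + 7517 = -6773$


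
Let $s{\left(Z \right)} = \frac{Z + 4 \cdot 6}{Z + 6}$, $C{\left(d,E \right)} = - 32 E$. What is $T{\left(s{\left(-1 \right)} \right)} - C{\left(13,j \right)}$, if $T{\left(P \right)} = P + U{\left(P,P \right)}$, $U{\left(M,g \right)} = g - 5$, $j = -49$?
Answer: $- \frac{7819}{5} \approx -1563.8$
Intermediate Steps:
$U{\left(M,g \right)} = -5 + g$
$s{\left(Z \right)} = \frac{24 + Z}{6 + Z}$ ($s{\left(Z \right)} = \frac{Z + 24}{6 + Z} = \frac{24 + Z}{6 + Z}$)
$T{\left(P \right)} = -5 + 2 P$ ($T{\left(P \right)} = P + \left(-5 + P\right) = -5 + 2 P$)
$T{\left(s{\left(-1 \right)} \right)} - C{\left(13,j \right)} = \left(-5 + 2 \frac{24 - 1}{6 - 1}\right) - \left(-32\right) \left(-49\right) = \left(-5 + 2 \cdot \frac{1}{5} \cdot 23\right) - 1568 = \left(-5 + 2 \cdot \frac{23}{5}\right) - 1568 = \left(-5 + \frac{46}{5}\right) - 1568 = \frac{21}{5} - 1568 = - \frac{7819}{5}$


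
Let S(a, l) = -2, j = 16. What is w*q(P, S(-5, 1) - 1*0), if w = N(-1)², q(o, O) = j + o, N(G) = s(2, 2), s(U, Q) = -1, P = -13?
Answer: 3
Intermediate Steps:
N(G) = -1
q(o, O) = 16 + o
w = 1 (w = (-1)² = 1)
w*q(P, S(-5, 1) - 1*0) = 1*(16 - 13) = 1*3 = 3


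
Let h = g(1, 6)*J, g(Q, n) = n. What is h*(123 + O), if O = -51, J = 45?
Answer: 19440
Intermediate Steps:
h = 270 (h = 6*45 = 270)
h*(123 + O) = 270*(123 - 51) = 270*72 = 19440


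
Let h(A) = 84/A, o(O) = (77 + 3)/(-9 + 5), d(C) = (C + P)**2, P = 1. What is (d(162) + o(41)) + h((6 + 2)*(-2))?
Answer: 106175/4 ≈ 26544.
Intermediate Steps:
d(C) = (1 + C)**2 (d(C) = (C + 1)**2 = (1 + C)**2)
o(O) = -20 (o(O) = 80/(-4) = 80*(-1/4) = -20)
(d(162) + o(41)) + h((6 + 2)*(-2)) = ((1 + 162)**2 - 20) + 84/(((6 + 2)*(-2))) = (163**2 - 20) + 84/((8*(-2))) = (26569 - 20) + 84/(-16) = 26549 + 84*(-1/16) = 26549 - 21/4 = 106175/4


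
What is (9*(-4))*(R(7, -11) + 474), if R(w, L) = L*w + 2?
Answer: -14364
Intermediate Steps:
R(w, L) = 2 + L*w
(9*(-4))*(R(7, -11) + 474) = (9*(-4))*((2 - 11*7) + 474) = -36*((2 - 77) + 474) = -36*(-75 + 474) = -36*399 = -14364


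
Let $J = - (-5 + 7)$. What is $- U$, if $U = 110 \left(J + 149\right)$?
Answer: $-16170$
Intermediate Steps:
$J = -2$ ($J = \left(-1\right) 2 = -2$)
$U = 16170$ ($U = 110 \left(-2 + 149\right) = 110 \cdot 147 = 16170$)
$- U = \left(-1\right) 16170 = -16170$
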